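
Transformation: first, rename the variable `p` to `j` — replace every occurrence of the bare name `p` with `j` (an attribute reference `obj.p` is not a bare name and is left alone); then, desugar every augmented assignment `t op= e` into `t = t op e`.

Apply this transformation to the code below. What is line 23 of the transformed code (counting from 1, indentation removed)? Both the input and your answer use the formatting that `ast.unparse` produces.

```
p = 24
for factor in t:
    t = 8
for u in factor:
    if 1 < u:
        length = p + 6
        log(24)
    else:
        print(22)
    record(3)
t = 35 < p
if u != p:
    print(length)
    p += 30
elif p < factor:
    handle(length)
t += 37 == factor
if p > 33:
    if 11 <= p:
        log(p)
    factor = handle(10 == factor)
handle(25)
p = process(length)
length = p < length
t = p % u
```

j = process(length)

Transformed code:
j = 24
for factor in t:
    t = 8
for u in factor:
    if 1 < u:
        length = j + 6
        log(24)
    else:
        print(22)
    record(3)
t = 35 < j
if u != j:
    print(length)
    j = j + 30
elif j < factor:
    handle(length)
t = t + (37 == factor)
if j > 33:
    if 11 <= j:
        log(j)
    factor = handle(10 == factor)
handle(25)
j = process(length)
length = j < length
t = j % u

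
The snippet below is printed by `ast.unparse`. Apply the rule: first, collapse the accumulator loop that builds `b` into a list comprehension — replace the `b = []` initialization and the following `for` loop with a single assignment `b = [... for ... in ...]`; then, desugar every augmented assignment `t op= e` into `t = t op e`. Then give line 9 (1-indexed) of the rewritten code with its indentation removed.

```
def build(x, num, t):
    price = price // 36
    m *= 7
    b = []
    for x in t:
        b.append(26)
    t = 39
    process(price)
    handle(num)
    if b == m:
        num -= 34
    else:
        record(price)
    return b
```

num = num - 34

Transformed code:
def build(x, num, t):
    price = price // 36
    m = m * 7
    b = [26 for x in t]
    t = 39
    process(price)
    handle(num)
    if b == m:
        num = num - 34
    else:
        record(price)
    return b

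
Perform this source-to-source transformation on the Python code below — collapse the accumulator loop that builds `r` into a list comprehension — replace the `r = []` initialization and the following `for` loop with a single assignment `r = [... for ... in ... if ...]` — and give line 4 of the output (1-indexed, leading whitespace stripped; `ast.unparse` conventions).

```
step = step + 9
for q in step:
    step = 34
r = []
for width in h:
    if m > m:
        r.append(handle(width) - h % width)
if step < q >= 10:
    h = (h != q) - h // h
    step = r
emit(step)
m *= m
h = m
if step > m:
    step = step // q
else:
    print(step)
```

r = [handle(width) - h % width for width in h if m > m]

Transformed code:
step = step + 9
for q in step:
    step = 34
r = [handle(width) - h % width for width in h if m > m]
if step < q >= 10:
    h = (h != q) - h // h
    step = r
emit(step)
m *= m
h = m
if step > m:
    step = step // q
else:
    print(step)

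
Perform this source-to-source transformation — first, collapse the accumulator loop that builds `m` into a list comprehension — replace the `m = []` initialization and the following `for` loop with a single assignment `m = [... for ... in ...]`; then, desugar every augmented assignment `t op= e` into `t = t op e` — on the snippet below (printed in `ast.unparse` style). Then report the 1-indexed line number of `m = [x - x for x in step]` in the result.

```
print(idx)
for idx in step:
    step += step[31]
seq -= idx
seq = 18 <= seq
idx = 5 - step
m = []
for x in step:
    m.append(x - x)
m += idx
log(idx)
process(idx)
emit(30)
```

Transformed code:
print(idx)
for idx in step:
    step = step + step[31]
seq = seq - idx
seq = 18 <= seq
idx = 5 - step
m = [x - x for x in step]
m = m + idx
log(idx)
process(idx)
emit(30)

7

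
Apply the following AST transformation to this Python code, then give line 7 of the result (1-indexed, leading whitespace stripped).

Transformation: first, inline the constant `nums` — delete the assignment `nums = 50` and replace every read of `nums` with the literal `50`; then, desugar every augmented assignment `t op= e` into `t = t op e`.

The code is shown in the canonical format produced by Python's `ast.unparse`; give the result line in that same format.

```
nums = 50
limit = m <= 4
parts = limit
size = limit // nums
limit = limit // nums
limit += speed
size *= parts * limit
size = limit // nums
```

Transformed code:
limit = m <= 4
parts = limit
size = limit // 50
limit = limit // 50
limit = limit + speed
size = size * (parts * limit)
size = limit // 50

size = limit // 50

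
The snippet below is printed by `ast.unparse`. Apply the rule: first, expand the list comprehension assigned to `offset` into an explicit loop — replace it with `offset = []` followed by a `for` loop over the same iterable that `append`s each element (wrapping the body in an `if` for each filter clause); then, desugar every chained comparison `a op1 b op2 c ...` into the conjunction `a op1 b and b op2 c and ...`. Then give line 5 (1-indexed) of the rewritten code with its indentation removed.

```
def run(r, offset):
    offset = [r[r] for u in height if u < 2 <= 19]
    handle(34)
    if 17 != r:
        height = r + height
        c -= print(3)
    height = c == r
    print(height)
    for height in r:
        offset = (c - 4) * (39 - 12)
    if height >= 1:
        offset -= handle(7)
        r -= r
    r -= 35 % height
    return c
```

offset.append(r[r])

Transformed code:
def run(r, offset):
    offset = []
    for u in height:
        if u < 2 and 2 <= 19:
            offset.append(r[r])
    handle(34)
    if 17 != r:
        height = r + height
        c -= print(3)
    height = c == r
    print(height)
    for height in r:
        offset = (c - 4) * (39 - 12)
    if height >= 1:
        offset -= handle(7)
        r -= r
    r -= 35 % height
    return c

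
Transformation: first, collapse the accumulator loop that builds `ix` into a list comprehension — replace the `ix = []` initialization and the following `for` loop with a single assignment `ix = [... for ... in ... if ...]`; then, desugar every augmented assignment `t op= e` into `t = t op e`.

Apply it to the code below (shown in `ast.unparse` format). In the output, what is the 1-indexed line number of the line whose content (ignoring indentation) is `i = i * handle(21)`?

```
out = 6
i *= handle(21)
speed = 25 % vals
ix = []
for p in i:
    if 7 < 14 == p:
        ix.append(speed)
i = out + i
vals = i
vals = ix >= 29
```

2

Transformed code:
out = 6
i = i * handle(21)
speed = 25 % vals
ix = [speed for p in i if 7 < 14 == p]
i = out + i
vals = i
vals = ix >= 29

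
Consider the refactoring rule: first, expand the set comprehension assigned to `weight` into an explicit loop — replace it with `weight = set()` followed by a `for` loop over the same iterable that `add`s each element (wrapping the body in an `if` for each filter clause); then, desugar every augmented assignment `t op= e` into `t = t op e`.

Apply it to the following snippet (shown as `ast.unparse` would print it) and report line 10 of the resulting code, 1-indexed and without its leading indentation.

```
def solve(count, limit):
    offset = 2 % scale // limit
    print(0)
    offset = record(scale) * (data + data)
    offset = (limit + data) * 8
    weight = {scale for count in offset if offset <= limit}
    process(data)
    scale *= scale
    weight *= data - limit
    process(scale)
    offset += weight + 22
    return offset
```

Transformed code:
def solve(count, limit):
    offset = 2 % scale // limit
    print(0)
    offset = record(scale) * (data + data)
    offset = (limit + data) * 8
    weight = set()
    for count in offset:
        if offset <= limit:
            weight.add(scale)
    process(data)
    scale = scale * scale
    weight = weight * (data - limit)
    process(scale)
    offset = offset + (weight + 22)
    return offset

process(data)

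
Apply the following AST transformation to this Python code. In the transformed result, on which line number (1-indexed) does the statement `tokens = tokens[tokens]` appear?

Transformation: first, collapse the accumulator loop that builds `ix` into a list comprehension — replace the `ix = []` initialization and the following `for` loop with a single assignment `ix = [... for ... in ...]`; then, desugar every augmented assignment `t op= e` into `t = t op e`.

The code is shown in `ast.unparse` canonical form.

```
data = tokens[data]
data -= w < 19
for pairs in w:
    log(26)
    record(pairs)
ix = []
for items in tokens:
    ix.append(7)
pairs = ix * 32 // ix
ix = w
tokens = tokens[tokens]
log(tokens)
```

Transformed code:
data = tokens[data]
data = data - (w < 19)
for pairs in w:
    log(26)
    record(pairs)
ix = [7 for items in tokens]
pairs = ix * 32 // ix
ix = w
tokens = tokens[tokens]
log(tokens)

9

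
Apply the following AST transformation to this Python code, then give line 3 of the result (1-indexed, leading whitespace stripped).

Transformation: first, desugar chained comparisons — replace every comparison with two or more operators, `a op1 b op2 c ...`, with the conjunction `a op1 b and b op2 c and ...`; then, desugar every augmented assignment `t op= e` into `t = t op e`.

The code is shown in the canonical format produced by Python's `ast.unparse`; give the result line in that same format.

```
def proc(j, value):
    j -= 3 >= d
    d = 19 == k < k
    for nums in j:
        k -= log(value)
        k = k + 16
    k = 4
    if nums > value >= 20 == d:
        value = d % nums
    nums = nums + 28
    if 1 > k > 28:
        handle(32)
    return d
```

d = 19 == k and k < k

Transformed code:
def proc(j, value):
    j = j - (3 >= d)
    d = 19 == k and k < k
    for nums in j:
        k = k - log(value)
        k = k + 16
    k = 4
    if nums > value and value >= 20 and (20 == d):
        value = d % nums
    nums = nums + 28
    if 1 > k and k > 28:
        handle(32)
    return d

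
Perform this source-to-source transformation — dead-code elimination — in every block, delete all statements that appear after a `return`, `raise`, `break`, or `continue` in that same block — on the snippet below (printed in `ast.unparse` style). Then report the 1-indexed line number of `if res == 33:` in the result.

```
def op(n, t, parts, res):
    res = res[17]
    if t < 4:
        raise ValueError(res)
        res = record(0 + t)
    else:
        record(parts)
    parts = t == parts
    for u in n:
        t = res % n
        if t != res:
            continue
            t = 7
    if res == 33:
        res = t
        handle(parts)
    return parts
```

12

Transformed code:
def op(n, t, parts, res):
    res = res[17]
    if t < 4:
        raise ValueError(res)
    else:
        record(parts)
    parts = t == parts
    for u in n:
        t = res % n
        if t != res:
            continue
    if res == 33:
        res = t
        handle(parts)
    return parts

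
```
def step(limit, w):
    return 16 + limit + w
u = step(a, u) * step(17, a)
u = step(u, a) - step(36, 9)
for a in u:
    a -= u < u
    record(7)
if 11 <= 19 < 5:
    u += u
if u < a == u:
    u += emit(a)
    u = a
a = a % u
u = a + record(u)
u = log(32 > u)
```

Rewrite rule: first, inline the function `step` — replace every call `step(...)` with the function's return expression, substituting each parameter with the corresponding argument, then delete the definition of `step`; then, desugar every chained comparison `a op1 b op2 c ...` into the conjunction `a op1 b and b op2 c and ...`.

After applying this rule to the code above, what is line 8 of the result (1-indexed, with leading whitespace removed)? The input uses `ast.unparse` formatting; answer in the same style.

Transformed code:
u = (16 + a + u) * (16 + 17 + a)
u = 16 + u + a - (16 + 36 + 9)
for a in u:
    a -= u < u
    record(7)
if 11 <= 19 and 19 < 5:
    u += u
if u < a and a == u:
    u += emit(a)
    u = a
a = a % u
u = a + record(u)
u = log(32 > u)

if u < a and a == u:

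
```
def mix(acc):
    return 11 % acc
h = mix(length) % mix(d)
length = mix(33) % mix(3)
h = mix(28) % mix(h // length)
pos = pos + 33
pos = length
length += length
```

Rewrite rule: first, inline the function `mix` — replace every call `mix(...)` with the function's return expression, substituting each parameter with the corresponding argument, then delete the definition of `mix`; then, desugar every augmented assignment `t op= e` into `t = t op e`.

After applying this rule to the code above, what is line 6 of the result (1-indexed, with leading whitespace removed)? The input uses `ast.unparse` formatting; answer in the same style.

length = length + length

Transformed code:
h = 11 % length % (11 % d)
length = 11 % 33 % (11 % 3)
h = 11 % 28 % (11 % (h // length))
pos = pos + 33
pos = length
length = length + length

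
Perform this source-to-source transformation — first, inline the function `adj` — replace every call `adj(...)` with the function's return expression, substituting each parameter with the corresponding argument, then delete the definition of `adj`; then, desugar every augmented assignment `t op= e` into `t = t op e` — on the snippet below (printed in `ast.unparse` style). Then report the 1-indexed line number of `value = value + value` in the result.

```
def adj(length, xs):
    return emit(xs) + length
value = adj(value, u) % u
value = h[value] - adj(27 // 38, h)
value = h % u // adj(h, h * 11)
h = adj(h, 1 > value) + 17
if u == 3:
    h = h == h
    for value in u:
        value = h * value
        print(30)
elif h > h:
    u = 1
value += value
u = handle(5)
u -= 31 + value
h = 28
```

Transformed code:
value = (emit(u) + value) % u
value = h[value] - (emit(h) + 27 // 38)
value = h % u // (emit(h * 11) + h)
h = emit(1 > value) + h + 17
if u == 3:
    h = h == h
    for value in u:
        value = h * value
        print(30)
elif h > h:
    u = 1
value = value + value
u = handle(5)
u = u - (31 + value)
h = 28

12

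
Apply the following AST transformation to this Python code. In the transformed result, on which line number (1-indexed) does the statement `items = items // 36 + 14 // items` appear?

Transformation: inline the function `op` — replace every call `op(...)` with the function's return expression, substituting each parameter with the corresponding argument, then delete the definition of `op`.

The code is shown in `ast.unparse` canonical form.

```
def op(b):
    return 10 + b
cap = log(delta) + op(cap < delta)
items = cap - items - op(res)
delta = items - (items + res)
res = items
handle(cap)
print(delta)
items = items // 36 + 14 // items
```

Transformed code:
cap = log(delta) + (10 + (cap < delta))
items = cap - items - (10 + res)
delta = items - (items + res)
res = items
handle(cap)
print(delta)
items = items // 36 + 14 // items

7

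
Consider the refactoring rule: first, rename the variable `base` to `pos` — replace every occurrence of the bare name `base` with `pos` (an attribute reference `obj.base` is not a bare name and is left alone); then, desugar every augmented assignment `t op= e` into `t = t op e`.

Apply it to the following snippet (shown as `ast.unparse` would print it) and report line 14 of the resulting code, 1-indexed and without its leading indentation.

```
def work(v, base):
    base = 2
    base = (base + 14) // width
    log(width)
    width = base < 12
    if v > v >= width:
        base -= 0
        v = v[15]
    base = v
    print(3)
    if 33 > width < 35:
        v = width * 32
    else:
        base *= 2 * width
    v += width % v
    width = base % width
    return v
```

Transformed code:
def work(v, pos):
    pos = 2
    pos = (pos + 14) // width
    log(width)
    width = pos < 12
    if v > v >= width:
        pos = pos - 0
        v = v[15]
    pos = v
    print(3)
    if 33 > width < 35:
        v = width * 32
    else:
        pos = pos * (2 * width)
    v = v + width % v
    width = pos % width
    return v

pos = pos * (2 * width)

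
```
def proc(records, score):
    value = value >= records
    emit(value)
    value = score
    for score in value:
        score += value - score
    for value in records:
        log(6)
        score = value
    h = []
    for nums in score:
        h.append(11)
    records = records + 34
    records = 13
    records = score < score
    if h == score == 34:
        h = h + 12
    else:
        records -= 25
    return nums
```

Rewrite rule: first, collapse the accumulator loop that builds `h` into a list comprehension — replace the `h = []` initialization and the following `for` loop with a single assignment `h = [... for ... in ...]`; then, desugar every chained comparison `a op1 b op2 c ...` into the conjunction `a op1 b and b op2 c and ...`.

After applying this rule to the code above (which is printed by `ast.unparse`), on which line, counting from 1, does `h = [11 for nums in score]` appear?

10

Transformed code:
def proc(records, score):
    value = value >= records
    emit(value)
    value = score
    for score in value:
        score += value - score
    for value in records:
        log(6)
        score = value
    h = [11 for nums in score]
    records = records + 34
    records = 13
    records = score < score
    if h == score and score == 34:
        h = h + 12
    else:
        records -= 25
    return nums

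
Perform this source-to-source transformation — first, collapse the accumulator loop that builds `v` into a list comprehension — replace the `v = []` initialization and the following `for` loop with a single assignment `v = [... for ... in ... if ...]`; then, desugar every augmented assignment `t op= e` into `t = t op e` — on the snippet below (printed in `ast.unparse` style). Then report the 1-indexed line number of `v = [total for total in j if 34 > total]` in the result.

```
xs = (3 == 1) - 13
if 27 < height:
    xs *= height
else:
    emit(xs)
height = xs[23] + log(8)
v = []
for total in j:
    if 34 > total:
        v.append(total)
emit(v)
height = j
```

Transformed code:
xs = (3 == 1) - 13
if 27 < height:
    xs = xs * height
else:
    emit(xs)
height = xs[23] + log(8)
v = [total for total in j if 34 > total]
emit(v)
height = j

7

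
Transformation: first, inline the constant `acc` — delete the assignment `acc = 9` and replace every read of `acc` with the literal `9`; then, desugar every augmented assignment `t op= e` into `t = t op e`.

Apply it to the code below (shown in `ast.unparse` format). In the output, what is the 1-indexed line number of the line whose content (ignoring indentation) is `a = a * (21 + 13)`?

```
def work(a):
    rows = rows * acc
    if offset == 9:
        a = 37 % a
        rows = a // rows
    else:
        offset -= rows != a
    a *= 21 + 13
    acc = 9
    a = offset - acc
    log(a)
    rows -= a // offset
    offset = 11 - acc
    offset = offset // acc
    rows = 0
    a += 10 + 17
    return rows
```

8

Transformed code:
def work(a):
    rows = rows * 9
    if offset == 9:
        a = 37 % a
        rows = a // rows
    else:
        offset = offset - (rows != a)
    a = a * (21 + 13)
    a = offset - 9
    log(a)
    rows = rows - a // offset
    offset = 11 - 9
    offset = offset // 9
    rows = 0
    a = a + (10 + 17)
    return rows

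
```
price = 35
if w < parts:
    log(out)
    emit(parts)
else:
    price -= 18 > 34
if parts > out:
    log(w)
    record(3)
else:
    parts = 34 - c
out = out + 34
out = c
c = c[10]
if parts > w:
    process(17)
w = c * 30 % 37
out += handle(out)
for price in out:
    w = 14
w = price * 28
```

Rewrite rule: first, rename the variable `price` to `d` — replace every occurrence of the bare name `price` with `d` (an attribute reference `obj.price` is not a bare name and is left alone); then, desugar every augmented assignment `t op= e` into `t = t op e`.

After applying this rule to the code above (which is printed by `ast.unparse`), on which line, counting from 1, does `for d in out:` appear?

19

Transformed code:
d = 35
if w < parts:
    log(out)
    emit(parts)
else:
    d = d - (18 > 34)
if parts > out:
    log(w)
    record(3)
else:
    parts = 34 - c
out = out + 34
out = c
c = c[10]
if parts > w:
    process(17)
w = c * 30 % 37
out = out + handle(out)
for d in out:
    w = 14
w = d * 28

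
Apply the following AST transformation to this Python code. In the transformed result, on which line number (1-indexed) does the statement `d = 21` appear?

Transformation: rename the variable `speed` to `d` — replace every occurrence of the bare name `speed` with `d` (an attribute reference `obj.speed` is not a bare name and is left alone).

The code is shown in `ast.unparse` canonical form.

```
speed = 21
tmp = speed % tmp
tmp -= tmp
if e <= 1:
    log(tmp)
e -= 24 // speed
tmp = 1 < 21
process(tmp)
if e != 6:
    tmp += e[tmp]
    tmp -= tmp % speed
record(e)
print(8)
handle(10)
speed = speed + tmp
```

1

Transformed code:
d = 21
tmp = d % tmp
tmp -= tmp
if e <= 1:
    log(tmp)
e -= 24 // d
tmp = 1 < 21
process(tmp)
if e != 6:
    tmp += e[tmp]
    tmp -= tmp % d
record(e)
print(8)
handle(10)
d = d + tmp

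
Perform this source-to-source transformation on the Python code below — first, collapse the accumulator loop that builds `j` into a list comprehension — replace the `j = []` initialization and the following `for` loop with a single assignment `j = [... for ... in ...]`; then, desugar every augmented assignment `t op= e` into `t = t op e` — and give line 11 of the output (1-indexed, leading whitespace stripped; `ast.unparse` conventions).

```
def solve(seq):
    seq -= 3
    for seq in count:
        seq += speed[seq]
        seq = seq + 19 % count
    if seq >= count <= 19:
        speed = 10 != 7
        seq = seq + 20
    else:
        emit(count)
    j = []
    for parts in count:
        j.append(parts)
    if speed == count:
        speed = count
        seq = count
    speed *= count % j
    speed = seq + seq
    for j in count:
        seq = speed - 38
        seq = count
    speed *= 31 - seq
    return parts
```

Transformed code:
def solve(seq):
    seq = seq - 3
    for seq in count:
        seq = seq + speed[seq]
        seq = seq + 19 % count
    if seq >= count <= 19:
        speed = 10 != 7
        seq = seq + 20
    else:
        emit(count)
    j = [parts for parts in count]
    if speed == count:
        speed = count
        seq = count
    speed = speed * (count % j)
    speed = seq + seq
    for j in count:
        seq = speed - 38
        seq = count
    speed = speed * (31 - seq)
    return parts

j = [parts for parts in count]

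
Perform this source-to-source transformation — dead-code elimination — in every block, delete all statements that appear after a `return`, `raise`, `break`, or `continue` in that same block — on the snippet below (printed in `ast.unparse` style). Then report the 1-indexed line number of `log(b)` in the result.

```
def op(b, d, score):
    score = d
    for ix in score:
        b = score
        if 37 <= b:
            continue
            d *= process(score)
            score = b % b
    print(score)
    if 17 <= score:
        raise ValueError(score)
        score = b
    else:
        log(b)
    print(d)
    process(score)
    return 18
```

Transformed code:
def op(b, d, score):
    score = d
    for ix in score:
        b = score
        if 37 <= b:
            continue
    print(score)
    if 17 <= score:
        raise ValueError(score)
    else:
        log(b)
    print(d)
    process(score)
    return 18

11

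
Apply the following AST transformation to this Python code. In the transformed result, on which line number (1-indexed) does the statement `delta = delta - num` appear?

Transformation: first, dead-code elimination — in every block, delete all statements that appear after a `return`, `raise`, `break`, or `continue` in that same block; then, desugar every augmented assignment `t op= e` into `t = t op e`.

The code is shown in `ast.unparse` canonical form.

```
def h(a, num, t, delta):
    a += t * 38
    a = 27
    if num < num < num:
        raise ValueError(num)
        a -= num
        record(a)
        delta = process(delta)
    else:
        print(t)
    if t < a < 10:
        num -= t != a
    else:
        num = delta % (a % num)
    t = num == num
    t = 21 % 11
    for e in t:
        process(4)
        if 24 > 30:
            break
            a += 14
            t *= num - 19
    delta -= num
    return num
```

18

Transformed code:
def h(a, num, t, delta):
    a = a + t * 38
    a = 27
    if num < num < num:
        raise ValueError(num)
    else:
        print(t)
    if t < a < 10:
        num = num - (t != a)
    else:
        num = delta % (a % num)
    t = num == num
    t = 21 % 11
    for e in t:
        process(4)
        if 24 > 30:
            break
    delta = delta - num
    return num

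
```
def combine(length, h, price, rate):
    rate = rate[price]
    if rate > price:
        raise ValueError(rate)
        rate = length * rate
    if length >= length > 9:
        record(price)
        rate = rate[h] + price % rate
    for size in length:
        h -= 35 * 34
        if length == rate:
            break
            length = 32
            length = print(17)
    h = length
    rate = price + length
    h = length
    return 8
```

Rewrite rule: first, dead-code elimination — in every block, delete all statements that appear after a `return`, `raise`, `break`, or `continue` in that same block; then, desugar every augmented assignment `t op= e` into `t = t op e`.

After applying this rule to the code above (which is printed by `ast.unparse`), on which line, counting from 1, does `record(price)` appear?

6

Transformed code:
def combine(length, h, price, rate):
    rate = rate[price]
    if rate > price:
        raise ValueError(rate)
    if length >= length > 9:
        record(price)
        rate = rate[h] + price % rate
    for size in length:
        h = h - 35 * 34
        if length == rate:
            break
    h = length
    rate = price + length
    h = length
    return 8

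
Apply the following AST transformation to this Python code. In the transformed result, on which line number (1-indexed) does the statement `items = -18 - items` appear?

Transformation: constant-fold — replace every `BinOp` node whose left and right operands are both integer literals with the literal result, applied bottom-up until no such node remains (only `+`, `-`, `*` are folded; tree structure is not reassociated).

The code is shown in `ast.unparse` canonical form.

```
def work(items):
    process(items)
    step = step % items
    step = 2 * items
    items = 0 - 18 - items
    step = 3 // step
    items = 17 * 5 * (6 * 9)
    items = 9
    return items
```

Transformed code:
def work(items):
    process(items)
    step = step % items
    step = 2 * items
    items = -18 - items
    step = 3 // step
    items = 4590
    items = 9
    return items

5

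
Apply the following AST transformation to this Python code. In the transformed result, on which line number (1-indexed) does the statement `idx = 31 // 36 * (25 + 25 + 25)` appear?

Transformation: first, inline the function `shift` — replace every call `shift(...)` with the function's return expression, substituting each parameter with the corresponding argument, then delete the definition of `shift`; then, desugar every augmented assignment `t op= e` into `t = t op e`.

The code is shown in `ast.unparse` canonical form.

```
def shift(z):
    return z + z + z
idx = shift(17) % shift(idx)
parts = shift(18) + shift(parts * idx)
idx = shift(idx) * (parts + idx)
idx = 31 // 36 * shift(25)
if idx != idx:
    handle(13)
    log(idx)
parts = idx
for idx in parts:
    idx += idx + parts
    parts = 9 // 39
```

Transformed code:
idx = (17 + 17 + 17) % (idx + idx + idx)
parts = 18 + 18 + 18 + (parts * idx + parts * idx + parts * idx)
idx = (idx + idx + idx) * (parts + idx)
idx = 31 // 36 * (25 + 25 + 25)
if idx != idx:
    handle(13)
    log(idx)
parts = idx
for idx in parts:
    idx = idx + (idx + parts)
    parts = 9 // 39

4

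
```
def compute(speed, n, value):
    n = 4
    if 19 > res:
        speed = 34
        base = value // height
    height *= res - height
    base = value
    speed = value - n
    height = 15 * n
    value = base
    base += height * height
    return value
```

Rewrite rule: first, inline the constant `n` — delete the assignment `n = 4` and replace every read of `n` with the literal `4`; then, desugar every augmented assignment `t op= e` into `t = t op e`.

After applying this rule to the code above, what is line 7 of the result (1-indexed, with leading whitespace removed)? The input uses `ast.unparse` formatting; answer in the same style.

Transformed code:
def compute(speed, n, value):
    if 19 > res:
        speed = 34
        base = value // height
    height = height * (res - height)
    base = value
    speed = value - 4
    height = 15 * 4
    value = base
    base = base + height * height
    return value

speed = value - 4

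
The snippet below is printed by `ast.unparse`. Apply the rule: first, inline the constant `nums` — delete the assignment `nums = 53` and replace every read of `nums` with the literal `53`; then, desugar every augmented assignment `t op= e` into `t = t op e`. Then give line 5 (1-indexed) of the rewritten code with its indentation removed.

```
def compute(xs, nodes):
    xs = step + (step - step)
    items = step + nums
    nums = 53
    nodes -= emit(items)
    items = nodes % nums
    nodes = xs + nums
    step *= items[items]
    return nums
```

Transformed code:
def compute(xs, nodes):
    xs = step + (step - step)
    items = step + 53
    nodes = nodes - emit(items)
    items = nodes % 53
    nodes = xs + 53
    step = step * items[items]
    return 53

items = nodes % 53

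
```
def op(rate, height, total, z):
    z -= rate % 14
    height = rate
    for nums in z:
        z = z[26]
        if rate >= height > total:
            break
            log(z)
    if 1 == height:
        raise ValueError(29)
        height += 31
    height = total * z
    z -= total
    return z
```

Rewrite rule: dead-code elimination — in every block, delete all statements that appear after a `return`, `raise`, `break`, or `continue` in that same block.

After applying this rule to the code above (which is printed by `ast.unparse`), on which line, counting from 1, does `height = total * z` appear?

10

Transformed code:
def op(rate, height, total, z):
    z -= rate % 14
    height = rate
    for nums in z:
        z = z[26]
        if rate >= height > total:
            break
    if 1 == height:
        raise ValueError(29)
    height = total * z
    z -= total
    return z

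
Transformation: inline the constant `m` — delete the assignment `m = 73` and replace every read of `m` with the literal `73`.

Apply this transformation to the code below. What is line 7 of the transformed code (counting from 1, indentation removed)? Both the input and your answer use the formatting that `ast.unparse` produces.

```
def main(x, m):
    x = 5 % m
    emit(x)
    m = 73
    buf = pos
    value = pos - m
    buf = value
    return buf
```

return buf

Transformed code:
def main(x, m):
    x = 5 % 73
    emit(x)
    buf = pos
    value = pos - 73
    buf = value
    return buf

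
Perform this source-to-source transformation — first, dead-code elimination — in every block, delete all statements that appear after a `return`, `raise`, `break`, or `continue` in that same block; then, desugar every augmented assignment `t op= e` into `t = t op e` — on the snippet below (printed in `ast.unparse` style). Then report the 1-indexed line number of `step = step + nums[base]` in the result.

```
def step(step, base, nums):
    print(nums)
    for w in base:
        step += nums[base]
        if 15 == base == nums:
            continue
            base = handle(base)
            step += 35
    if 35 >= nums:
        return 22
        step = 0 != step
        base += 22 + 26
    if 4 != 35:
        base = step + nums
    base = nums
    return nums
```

4

Transformed code:
def step(step, base, nums):
    print(nums)
    for w in base:
        step = step + nums[base]
        if 15 == base == nums:
            continue
    if 35 >= nums:
        return 22
    if 4 != 35:
        base = step + nums
    base = nums
    return nums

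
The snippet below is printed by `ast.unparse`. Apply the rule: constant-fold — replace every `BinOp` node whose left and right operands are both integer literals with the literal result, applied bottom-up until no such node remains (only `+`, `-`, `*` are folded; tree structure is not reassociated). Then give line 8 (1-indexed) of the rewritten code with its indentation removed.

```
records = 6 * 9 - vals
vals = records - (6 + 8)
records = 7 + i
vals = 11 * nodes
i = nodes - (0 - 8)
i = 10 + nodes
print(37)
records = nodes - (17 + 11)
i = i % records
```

records = nodes - 28

Transformed code:
records = 54 - vals
vals = records - 14
records = 7 + i
vals = 11 * nodes
i = nodes - -8
i = 10 + nodes
print(37)
records = nodes - 28
i = i % records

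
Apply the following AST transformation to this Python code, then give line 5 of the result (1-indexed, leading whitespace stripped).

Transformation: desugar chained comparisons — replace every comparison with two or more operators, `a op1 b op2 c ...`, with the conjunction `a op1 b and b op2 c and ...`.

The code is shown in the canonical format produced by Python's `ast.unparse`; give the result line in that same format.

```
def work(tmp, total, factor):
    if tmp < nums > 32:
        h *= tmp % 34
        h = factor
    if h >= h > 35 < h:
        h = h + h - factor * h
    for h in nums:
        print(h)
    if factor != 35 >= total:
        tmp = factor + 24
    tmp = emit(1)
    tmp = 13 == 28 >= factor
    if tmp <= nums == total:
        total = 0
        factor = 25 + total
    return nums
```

if h >= h and h > 35 and (35 < h):

Transformed code:
def work(tmp, total, factor):
    if tmp < nums and nums > 32:
        h *= tmp % 34
        h = factor
    if h >= h and h > 35 and (35 < h):
        h = h + h - factor * h
    for h in nums:
        print(h)
    if factor != 35 and 35 >= total:
        tmp = factor + 24
    tmp = emit(1)
    tmp = 13 == 28 and 28 >= factor
    if tmp <= nums and nums == total:
        total = 0
        factor = 25 + total
    return nums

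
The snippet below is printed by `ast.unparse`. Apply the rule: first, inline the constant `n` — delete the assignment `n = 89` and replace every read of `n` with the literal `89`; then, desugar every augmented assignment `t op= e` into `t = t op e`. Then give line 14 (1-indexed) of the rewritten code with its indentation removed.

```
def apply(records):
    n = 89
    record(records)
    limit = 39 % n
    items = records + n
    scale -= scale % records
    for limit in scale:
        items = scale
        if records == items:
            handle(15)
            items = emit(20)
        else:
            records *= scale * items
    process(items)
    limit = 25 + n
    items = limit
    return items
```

Transformed code:
def apply(records):
    record(records)
    limit = 39 % 89
    items = records + 89
    scale = scale - scale % records
    for limit in scale:
        items = scale
        if records == items:
            handle(15)
            items = emit(20)
        else:
            records = records * (scale * items)
    process(items)
    limit = 25 + 89
    items = limit
    return items

limit = 25 + 89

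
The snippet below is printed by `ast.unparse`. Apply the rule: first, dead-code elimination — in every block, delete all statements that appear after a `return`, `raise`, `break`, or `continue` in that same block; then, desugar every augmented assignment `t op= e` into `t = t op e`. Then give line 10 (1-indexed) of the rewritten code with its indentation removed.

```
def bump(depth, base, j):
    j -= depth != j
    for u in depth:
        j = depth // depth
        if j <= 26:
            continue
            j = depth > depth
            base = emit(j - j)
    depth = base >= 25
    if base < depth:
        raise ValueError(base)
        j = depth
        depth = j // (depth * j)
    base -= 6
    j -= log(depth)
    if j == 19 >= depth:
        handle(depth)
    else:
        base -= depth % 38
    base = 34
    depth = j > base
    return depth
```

base = base - 6

Transformed code:
def bump(depth, base, j):
    j = j - (depth != j)
    for u in depth:
        j = depth // depth
        if j <= 26:
            continue
    depth = base >= 25
    if base < depth:
        raise ValueError(base)
    base = base - 6
    j = j - log(depth)
    if j == 19 >= depth:
        handle(depth)
    else:
        base = base - depth % 38
    base = 34
    depth = j > base
    return depth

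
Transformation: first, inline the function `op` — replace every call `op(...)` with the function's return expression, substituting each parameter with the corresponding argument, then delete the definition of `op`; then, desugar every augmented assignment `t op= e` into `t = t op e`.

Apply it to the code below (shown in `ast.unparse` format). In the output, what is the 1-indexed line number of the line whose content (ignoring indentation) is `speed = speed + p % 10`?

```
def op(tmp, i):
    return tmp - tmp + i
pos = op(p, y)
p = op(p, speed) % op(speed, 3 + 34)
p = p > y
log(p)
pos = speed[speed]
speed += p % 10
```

Transformed code:
pos = p - p + y
p = (p - p + speed) % (speed - speed + (3 + 34))
p = p > y
log(p)
pos = speed[speed]
speed = speed + p % 10

6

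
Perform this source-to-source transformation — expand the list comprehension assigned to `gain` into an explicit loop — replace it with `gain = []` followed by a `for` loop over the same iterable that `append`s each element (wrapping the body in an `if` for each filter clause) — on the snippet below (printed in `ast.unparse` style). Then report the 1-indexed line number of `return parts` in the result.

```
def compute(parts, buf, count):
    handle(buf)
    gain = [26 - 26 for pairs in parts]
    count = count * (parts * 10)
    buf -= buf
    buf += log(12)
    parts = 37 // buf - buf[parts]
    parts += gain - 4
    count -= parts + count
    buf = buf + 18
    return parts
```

13

Transformed code:
def compute(parts, buf, count):
    handle(buf)
    gain = []
    for pairs in parts:
        gain.append(26 - 26)
    count = count * (parts * 10)
    buf -= buf
    buf += log(12)
    parts = 37 // buf - buf[parts]
    parts += gain - 4
    count -= parts + count
    buf = buf + 18
    return parts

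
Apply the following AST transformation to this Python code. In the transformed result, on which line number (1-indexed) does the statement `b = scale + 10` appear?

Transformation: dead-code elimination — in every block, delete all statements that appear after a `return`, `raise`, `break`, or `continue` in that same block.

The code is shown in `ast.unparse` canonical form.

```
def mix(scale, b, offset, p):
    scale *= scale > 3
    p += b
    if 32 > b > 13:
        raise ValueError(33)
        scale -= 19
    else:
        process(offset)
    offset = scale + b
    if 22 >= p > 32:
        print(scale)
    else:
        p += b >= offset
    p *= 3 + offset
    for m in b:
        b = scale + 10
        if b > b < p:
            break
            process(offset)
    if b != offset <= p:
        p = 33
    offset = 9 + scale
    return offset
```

Transformed code:
def mix(scale, b, offset, p):
    scale *= scale > 3
    p += b
    if 32 > b > 13:
        raise ValueError(33)
    else:
        process(offset)
    offset = scale + b
    if 22 >= p > 32:
        print(scale)
    else:
        p += b >= offset
    p *= 3 + offset
    for m in b:
        b = scale + 10
        if b > b < p:
            break
    if b != offset <= p:
        p = 33
    offset = 9 + scale
    return offset

15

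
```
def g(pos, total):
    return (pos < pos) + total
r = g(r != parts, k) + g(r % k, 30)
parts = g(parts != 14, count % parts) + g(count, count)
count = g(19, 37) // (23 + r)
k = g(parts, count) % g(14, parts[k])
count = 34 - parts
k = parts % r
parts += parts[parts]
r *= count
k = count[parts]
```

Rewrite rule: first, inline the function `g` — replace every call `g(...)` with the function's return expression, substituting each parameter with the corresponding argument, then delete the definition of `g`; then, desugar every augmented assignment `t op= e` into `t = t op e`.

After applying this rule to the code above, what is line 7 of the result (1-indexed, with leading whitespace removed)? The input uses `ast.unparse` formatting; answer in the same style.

Transformed code:
r = ((r != parts) < (r != parts)) + k + ((r % k < r % k) + 30)
parts = ((parts != 14) < (parts != 14)) + count % parts + ((count < count) + count)
count = ((19 < 19) + 37) // (23 + r)
k = ((parts < parts) + count) % ((14 < 14) + parts[k])
count = 34 - parts
k = parts % r
parts = parts + parts[parts]
r = r * count
k = count[parts]

parts = parts + parts[parts]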